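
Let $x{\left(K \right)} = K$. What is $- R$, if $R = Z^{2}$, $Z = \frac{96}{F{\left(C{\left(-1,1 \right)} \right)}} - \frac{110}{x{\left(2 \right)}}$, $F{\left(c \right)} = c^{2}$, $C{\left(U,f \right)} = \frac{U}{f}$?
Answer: $-1681$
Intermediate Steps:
$Z = 41$ ($Z = \frac{96}{\left(- 1^{-1}\right)^{2}} - \frac{110}{2} = \frac{96}{\left(\left(-1\right) 1\right)^{2}} - 55 = \frac{96}{\left(-1\right)^{2}} - 55 = \frac{96}{1} - 55 = 96 \cdot 1 - 55 = 96 - 55 = 41$)
$R = 1681$ ($R = 41^{2} = 1681$)
$- R = \left(-1\right) 1681 = -1681$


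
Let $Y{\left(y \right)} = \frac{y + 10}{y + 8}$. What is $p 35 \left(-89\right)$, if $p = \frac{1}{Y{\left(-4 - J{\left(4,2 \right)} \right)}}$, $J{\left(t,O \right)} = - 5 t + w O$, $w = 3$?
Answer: $- \frac{5607}{2} \approx -2803.5$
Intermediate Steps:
$J{\left(t,O \right)} = - 5 t + 3 O$
$Y{\left(y \right)} = \frac{10 + y}{8 + y}$
$p = \frac{9}{10}$ ($p = \frac{1}{\frac{1}{8 - \left(4 - 20 + 6\right)} \left(10 - \left(4 - 20 + 6\right)\right)} = \frac{1}{\frac{1}{8 - -10} \left(10 - -10\right)} = \frac{1}{\frac{1}{8 + \left(-4 + 14\right)} \left(10 + \left(-4 + 14\right)\right)} = \frac{1}{\frac{1}{8 + 10} \left(10 + 10\right)} = \frac{1}{\frac{1}{18} \cdot 20} = \frac{1}{\frac{10}{9}} = \frac{9}{10} \approx 0.9$)
$p 35 \left(-89\right) = \frac{9}{10} \cdot 35 \left(-89\right) = \frac{63}{2} \left(-89\right) = - \frac{5607}{2}$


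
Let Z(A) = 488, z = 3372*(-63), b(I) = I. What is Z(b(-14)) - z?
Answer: 212924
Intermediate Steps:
z = -212436
Z(b(-14)) - z = 488 - 1*(-212436) = 488 + 212436 = 212924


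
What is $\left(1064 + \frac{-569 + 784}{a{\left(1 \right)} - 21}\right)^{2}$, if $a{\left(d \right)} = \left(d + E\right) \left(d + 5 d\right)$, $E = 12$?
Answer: $\frac{3704304769}{3249} \approx 1.1401 \cdot 10^{6}$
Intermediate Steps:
$a{\left(d \right)} = 6 d \left(12 + d\right)$ ($a{\left(d \right)} = \left(d + 12\right) \left(d + 5 d\right) = \left(12 + d\right) 6 d = 6 d \left(12 + d\right)$)
$\left(1064 + \frac{-569 + 784}{a{\left(1 \right)} - 21}\right)^{2} = \left(1064 + \frac{-569 + 784}{6 \cdot 1 \left(12 + 1\right) - 21}\right)^{2} = \left(1064 + \frac{215}{6 \cdot 1 \cdot 13 - 21}\right)^{2} = \left(1064 + \frac{215}{78 - 21}\right)^{2} = \left(1064 + \frac{215}{57}\right)^{2} = \left(\frac{60863}{57}\right)^{2} = \frac{3704304769}{3249}$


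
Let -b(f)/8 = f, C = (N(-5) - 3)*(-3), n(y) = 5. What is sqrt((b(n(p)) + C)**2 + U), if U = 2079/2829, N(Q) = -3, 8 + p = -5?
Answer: sqrt(431050015)/943 ≈ 22.017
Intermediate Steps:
p = -13 (p = -8 - 5 = -13)
C = 18 (C = (-3 - 3)*(-3) = -6*(-3) = 18)
b(f) = -8*f
U = 693/943 (U = 2079*(1/2829) = 693/943 ≈ 0.73489)
sqrt((b(n(p)) + C)**2 + U) = sqrt((-8*5 + 18)**2 + 693/943) = sqrt((-40 + 18)**2 + 693/943) = sqrt((-22)**2 + 693/943) = sqrt(484 + 693/943) = sqrt(457105/943) = sqrt(431050015)/943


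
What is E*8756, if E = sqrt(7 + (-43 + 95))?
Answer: 8756*sqrt(59) ≈ 67256.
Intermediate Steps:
E = sqrt(59) (E = sqrt(7 + 52) = sqrt(59) ≈ 7.6811)
E*8756 = sqrt(59)*8756 = 8756*sqrt(59)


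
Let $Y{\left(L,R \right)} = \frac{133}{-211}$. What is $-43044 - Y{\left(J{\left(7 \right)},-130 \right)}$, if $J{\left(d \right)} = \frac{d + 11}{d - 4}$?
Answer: $- \frac{9082151}{211} \approx -43043.0$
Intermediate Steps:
$J{\left(d \right)} = \frac{11 + d}{-4 + d}$
$Y{\left(L,R \right)} = - \frac{133}{211}$ ($Y{\left(L,R \right)} = 133 \left(- \frac{1}{211}\right) = - \frac{133}{211}$)
$-43044 - Y{\left(J{\left(7 \right)},-130 \right)} = -43044 - - \frac{133}{211} = -43044 + \frac{133}{211} = - \frac{9082151}{211}$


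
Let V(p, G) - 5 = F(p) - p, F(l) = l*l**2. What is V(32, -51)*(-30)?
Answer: -982230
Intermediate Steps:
F(l) = l**3
V(p, G) = 5 + p**3 - p (V(p, G) = 5 + (p**3 - p) = 5 + p**3 - p)
V(32, -51)*(-30) = (5 + 32**3 - 1*32)*(-30) = (5 + 32768 - 32)*(-30) = 32741*(-30) = -982230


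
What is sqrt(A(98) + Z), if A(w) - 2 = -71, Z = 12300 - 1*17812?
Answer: I*sqrt(5581) ≈ 74.706*I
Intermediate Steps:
Z = -5512 (Z = 12300 - 17812 = -5512)
A(w) = -69 (A(w) = 2 - 71 = -69)
sqrt(A(98) + Z) = sqrt(-69 - 5512) = sqrt(-5581) = I*sqrt(5581)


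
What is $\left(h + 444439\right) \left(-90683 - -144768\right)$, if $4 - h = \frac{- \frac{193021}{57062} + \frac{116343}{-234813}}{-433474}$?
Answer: $\frac{1604744263329248720666115}{66759477254212} \approx 2.4038 \cdot 10^{10}$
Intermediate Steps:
$h = \frac{7744082040620479}{1936024840372148}$ ($h = 4 - \frac{- \frac{193021}{57062} + \frac{116343}{-234813}}{-433474} = 4 - \left(\left(-193021\right) \frac{1}{57062} + 116343 \left(- \frac{1}{234813}\right)\right) \left(- \frac{1}{433474}\right) = 4 - \left(- \frac{193021}{57062} - \frac{38781}{78271}\right) \left(- \frac{1}{433474}\right) = 4 - \left(- \frac{17320868113}{4466299802}\right) \left(- \frac{1}{433474}\right) = 4 - \frac{17320868113}{1936024840372148} = \frac{7744082040620479}{1936024840372148} \approx 4.0$)
$\left(h + 444439\right) \left(-90683 - -144768\right) = \left(\frac{7744082040620479}{1936024840372148} + 444439\right) \left(-90683 - -144768\right) = \frac{860452688112197705451 \left(-90683 + \left(-24839 + 169607\right)\right)}{1936024840372148} = \frac{860452688112197705451 \left(-90683 + 144768\right)}{1936024840372148} = \frac{860452688112197705451}{1936024840372148} \cdot 54085 = \frac{1604744263329248720666115}{66759477254212}$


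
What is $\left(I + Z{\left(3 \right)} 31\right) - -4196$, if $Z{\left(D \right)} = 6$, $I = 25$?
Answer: $4407$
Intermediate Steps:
$\left(I + Z{\left(3 \right)} 31\right) - -4196 = \left(25 + 6 \cdot 31\right) - -4196 = \left(25 + 186\right) + 4196 = 211 + 4196 = 4407$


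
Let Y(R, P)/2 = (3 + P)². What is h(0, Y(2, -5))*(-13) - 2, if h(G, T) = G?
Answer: -2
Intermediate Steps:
Y(R, P) = 2*(3 + P)²
h(0, Y(2, -5))*(-13) - 2 = 0*(-13) - 2 = 0 - 2 = -2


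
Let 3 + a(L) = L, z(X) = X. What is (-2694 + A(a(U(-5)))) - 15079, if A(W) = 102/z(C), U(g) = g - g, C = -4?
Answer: -35597/2 ≈ -17799.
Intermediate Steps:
U(g) = 0
a(L) = -3 + L
A(W) = -51/2 (A(W) = 102/(-4) = 102*(-¼) = -51/2)
(-2694 + A(a(U(-5)))) - 15079 = (-2694 - 51/2) - 15079 = -5439/2 - 15079 = -35597/2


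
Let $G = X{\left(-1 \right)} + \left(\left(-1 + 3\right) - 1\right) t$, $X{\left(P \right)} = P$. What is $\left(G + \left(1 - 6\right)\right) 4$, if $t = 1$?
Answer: $-20$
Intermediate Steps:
$G = 0$ ($G = -1 + \left(\left(-1 + 3\right) - 1\right) 1 = -1 + \left(2 - 1\right) 1 = -1 + 1 \cdot 1 = -1 + 1 = 0$)
$\left(G + \left(1 - 6\right)\right) 4 = \left(0 + \left(1 - 6\right)\right) 4 = \left(0 - 5\right) 4 = \left(-5\right) 4 = -20$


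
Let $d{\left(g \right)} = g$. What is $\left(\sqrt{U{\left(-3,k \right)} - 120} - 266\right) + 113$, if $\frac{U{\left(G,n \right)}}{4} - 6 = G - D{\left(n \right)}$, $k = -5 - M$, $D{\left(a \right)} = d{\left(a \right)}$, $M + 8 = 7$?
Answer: $-153 + 2 i \sqrt{23} \approx -153.0 + 9.5917 i$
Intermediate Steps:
$M = -1$ ($M = -8 + 7 = -1$)
$D{\left(a \right)} = a$
$k = -4$ ($k = -5 - -1 = -5 + 1 = -4$)
$U{\left(G,n \right)} = 24 - 4 n + 4 G$ ($U{\left(G,n \right)} = 24 + 4 \left(G - n\right) = 24 + \left(- 4 n + 4 G\right) = 24 - 4 n + 4 G$)
$\left(\sqrt{U{\left(-3,k \right)} - 120} - 266\right) + 113 = \left(\sqrt{\left(24 - -16 + 4 \left(-3\right)\right) - 120} - 266\right) + 113 = \left(\sqrt{\left(24 + 16 - 12\right) - 120} - 266\right) + 113 = \left(\sqrt{28 - 120} - 266\right) + 113 = \left(\sqrt{-92} - 266\right) + 113 = \left(2 i \sqrt{23} - 266\right) + 113 = \left(-266 + 2 i \sqrt{23}\right) + 113 = -153 + 2 i \sqrt{23}$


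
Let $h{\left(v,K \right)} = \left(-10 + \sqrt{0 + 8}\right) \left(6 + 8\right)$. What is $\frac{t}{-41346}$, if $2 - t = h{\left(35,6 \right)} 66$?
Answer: $- \frac{4621}{20673} + \frac{308 \sqrt{2}}{6891} \approx -0.16032$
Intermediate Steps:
$h{\left(v,K \right)} = -140 + 28 \sqrt{2}$ ($h{\left(v,K \right)} = \left(-10 + \sqrt{8}\right) 14 = \left(-10 + 2 \sqrt{2}\right) 14 = -140 + 28 \sqrt{2}$)
$t = 9242 - 1848 \sqrt{2}$ ($t = 2 - \left(-140 + 28 \sqrt{2}\right) 66 = 2 - \left(-9240 + 1848 \sqrt{2}\right) = 2 + \left(9240 - 1848 \sqrt{2}\right) = 9242 - 1848 \sqrt{2} \approx 6628.5$)
$\frac{t}{-41346} = \frac{9242 - 1848 \sqrt{2}}{-41346} = \left(9242 - 1848 \sqrt{2}\right) \left(- \frac{1}{41346}\right) = - \frac{4621}{20673} + \frac{308 \sqrt{2}}{6891}$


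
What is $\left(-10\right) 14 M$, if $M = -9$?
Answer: $1260$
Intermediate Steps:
$\left(-10\right) 14 M = \left(-10\right) 14 \left(-9\right) = \left(-140\right) \left(-9\right) = 1260$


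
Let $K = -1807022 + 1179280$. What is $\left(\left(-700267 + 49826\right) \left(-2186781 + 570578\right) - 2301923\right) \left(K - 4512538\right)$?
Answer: $-5403680250974208000$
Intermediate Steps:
$K = -627742$
$\left(\left(-700267 + 49826\right) \left(-2186781 + 570578\right) - 2301923\right) \left(K - 4512538\right) = \left(\left(-700267 + 49826\right) \left(-2186781 + 570578\right) - 2301923\right) \left(-627742 - 4512538\right) = \left(\left(-650441\right) \left(-1616203\right) - 2301923\right) \left(-5140280\right) = \left(1051244695523 - 2301923\right) \left(-5140280\right) = 1051242393600 \left(-5140280\right) = -5403680250974208000$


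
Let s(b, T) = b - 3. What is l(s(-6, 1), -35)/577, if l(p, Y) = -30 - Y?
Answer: 5/577 ≈ 0.0086655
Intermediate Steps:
s(b, T) = -3 + b
l(s(-6, 1), -35)/577 = (-30 - 1*(-35))/577 = (-30 + 35)*(1/577) = 5*(1/577) = 5/577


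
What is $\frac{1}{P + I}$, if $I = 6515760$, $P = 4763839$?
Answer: $\frac{1}{11279599} \approx 8.8656 \cdot 10^{-8}$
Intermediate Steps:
$\frac{1}{P + I} = \frac{1}{4763839 + 6515760} = \frac{1}{11279599}$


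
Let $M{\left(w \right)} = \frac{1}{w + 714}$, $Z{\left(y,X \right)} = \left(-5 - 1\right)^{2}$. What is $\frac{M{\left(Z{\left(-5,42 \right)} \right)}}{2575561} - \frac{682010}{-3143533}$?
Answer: $\frac{1317418771351033}{6072270747759750} \approx 0.21696$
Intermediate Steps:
$Z{\left(y,X \right)} = 36$ ($Z{\left(y,X \right)} = \left(-6\right)^{2} = 36$)
$M{\left(w \right)} = \frac{1}{714 + w}$
$\frac{M{\left(Z{\left(-5,42 \right)} \right)}}{2575561} - \frac{682010}{-3143533} = \frac{1}{\left(714 + 36\right) 2575561} - \frac{682010}{-3143533} = \frac{1}{750} \cdot \frac{1}{2575561} - - \frac{682010}{3143533} = \frac{1}{750} \cdot \frac{1}{2575561} + \frac{682010}{3143533} = \frac{1}{1931670750} + \frac{682010}{3143533} = \frac{1317418771351033}{6072270747759750}$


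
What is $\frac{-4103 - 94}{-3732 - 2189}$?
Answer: $\frac{4197}{5921} \approx 0.70883$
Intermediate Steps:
$\frac{-4103 - 94}{-3732 - 2189} = - \frac{4197}{-5921} = \left(-4197\right) \left(- \frac{1}{5921}\right) = \frac{4197}{5921}$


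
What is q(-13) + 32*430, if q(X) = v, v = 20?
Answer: 13780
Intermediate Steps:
q(X) = 20
q(-13) + 32*430 = 20 + 32*430 = 20 + 13760 = 13780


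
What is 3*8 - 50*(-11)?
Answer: 574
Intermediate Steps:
3*8 - 50*(-11) = 24 + 550 = 574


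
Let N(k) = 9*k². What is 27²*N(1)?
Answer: 6561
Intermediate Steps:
27²*N(1) = 27²*(9*1²) = 729*(9*1) = 729*9 = 6561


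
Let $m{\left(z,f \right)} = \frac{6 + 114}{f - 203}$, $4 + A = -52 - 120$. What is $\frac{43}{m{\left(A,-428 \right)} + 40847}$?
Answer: $\frac{27133}{25774337} \approx 0.0010527$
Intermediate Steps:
$A = -176$ ($A = -4 - 172 = -176$)
$m{\left(z,f \right)} = \frac{120}{-203 + f}$
$\frac{43}{m{\left(A,-428 \right)} + 40847} = \frac{43}{\frac{120}{-203 - 428} + 40847} = \frac{43}{\frac{120}{-631} + 40847} = \frac{43}{120 \left(- \frac{1}{631}\right) + 40847} = \frac{43}{- \frac{120}{631} + 40847} = \frac{43}{\frac{25774337}{631}} = 43 \cdot \frac{631}{25774337} = \frac{27133}{25774337}$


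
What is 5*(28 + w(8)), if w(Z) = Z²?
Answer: 460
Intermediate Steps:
5*(28 + w(8)) = 5*(28 + 8²) = 5*(28 + 64) = 5*92 = 460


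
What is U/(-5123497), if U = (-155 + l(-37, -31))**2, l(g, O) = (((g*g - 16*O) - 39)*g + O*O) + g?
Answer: -4461304849/5123497 ≈ -870.75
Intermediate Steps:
l(g, O) = g + O**2 + g*(-39 + g**2 - 16*O) (l(g, O) = (((g**2 - 16*O) - 39)*g + O**2) + g = ((-39 + g**2 - 16*O)*g + O**2) + g = (g*(-39 + g**2 - 16*O) + O**2) + g = (O**2 + g*(-39 + g**2 - 16*O)) + g = g + O**2 + g*(-39 + g**2 - 16*O))
U = 4461304849 (U = (-155 + ((-31)**2 + (-37)**3 - 38*(-37) - 16*(-31)*(-37)))**2 = (-155 + (961 - 50653 + 1406 - 18352))**2 = (-155 - 66638)**2 = (-66793)**2 = 4461304849)
U/(-5123497) = 4461304849/(-5123497) = 4461304849*(-1/5123497) = -4461304849/5123497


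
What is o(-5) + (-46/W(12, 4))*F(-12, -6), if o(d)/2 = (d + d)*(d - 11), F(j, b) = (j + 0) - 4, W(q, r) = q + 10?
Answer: 3888/11 ≈ 353.45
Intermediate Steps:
W(q, r) = 10 + q
F(j, b) = -4 + j (F(j, b) = j - 4 = -4 + j)
o(d) = 4*d*(-11 + d) (o(d) = 2*((d + d)*(d - 11)) = 2*((2*d)*(-11 + d)) = 2*(2*d*(-11 + d)) = 4*d*(-11 + d))
o(-5) + (-46/W(12, 4))*F(-12, -6) = 4*(-5)*(-11 - 5) + (-46/(10 + 12))*(-4 - 12) = 4*(-5)*(-16) - 46/22*(-16) = 320 - 46*1/22*(-16) = 320 - 23/11*(-16) = 320 + 368/11 = 3888/11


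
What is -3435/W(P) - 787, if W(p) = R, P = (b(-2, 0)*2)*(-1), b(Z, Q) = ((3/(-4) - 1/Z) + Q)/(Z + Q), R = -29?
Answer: -19388/29 ≈ -668.55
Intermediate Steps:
b(Z, Q) = (-3/4 + Q - 1/Z)/(Q + Z) (b(Z, Q) = ((3*(-1/4) - 1/Z) + Q)/(Q + Z) = ((-3/4 - 1/Z) + Q)/(Q + Z) = (-3/4 + Q - 1/Z)/(Q + Z))
P = -1/4 (P = (((-1 - 3/4*(-2) + 0*(-2))/((-2)*(0 - 2)))*2)*(-1) = (-1/2*(-1 + 3/2 + 0)/(-2)*2)*(-1) = (-1/2*(-1/2)*1/2*2)*(-1) = ((1/8)*2)*(-1) = (1/4)*(-1) = -1/4 ≈ -0.25000)
W(p) = -29
-3435/W(P) - 787 = -3435/(-29) - 787 = -3435*(-1/29) - 787 = 3435/29 - 787 = -19388/29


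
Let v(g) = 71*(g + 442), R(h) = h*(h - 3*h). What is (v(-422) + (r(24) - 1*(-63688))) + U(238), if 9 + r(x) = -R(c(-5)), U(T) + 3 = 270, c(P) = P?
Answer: 65416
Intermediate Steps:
R(h) = -2*h² (R(h) = h*(-2*h) = -2*h²)
U(T) = 267 (U(T) = -3 + 270 = 267)
v(g) = 31382 + 71*g (v(g) = 71*(442 + g) = 31382 + 71*g)
r(x) = 41 (r(x) = -9 - (-2)*(-5)² = -9 - (-2)*25 = -9 - 1*(-50) = -9 + 50 = 41)
(v(-422) + (r(24) - 1*(-63688))) + U(238) = ((31382 + 71*(-422)) + (41 - 1*(-63688))) + 267 = ((31382 - 29962) + (41 + 63688)) + 267 = (1420 + 63729) + 267 = 65149 + 267 = 65416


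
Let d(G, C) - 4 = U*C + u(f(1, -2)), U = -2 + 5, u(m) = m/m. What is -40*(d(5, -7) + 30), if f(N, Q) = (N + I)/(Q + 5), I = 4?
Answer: -560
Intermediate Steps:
f(N, Q) = (4 + N)/(5 + Q) (f(N, Q) = (N + 4)/(Q + 5) = (4 + N)/(5 + Q))
u(m) = 1
U = 3
d(G, C) = 5 + 3*C (d(G, C) = 4 + (3*C + 1) = 4 + (1 + 3*C) = 5 + 3*C)
-40*(d(5, -7) + 30) = -40*((5 + 3*(-7)) + 30) = -40*((5 - 21) + 30) = -40*(-16 + 30) = -40*14 = -560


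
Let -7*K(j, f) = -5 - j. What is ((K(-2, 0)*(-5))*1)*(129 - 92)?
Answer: -555/7 ≈ -79.286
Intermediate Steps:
K(j, f) = 5/7 + j/7 (K(j, f) = -(-5 - j)/7 = 5/7 + j/7)
((K(-2, 0)*(-5))*1)*(129 - 92) = (((5/7 + (1/7)*(-2))*(-5))*1)*(129 - 92) = (((5/7 - 2/7)*(-5))*1)*37 = (((3/7)*(-5))*1)*37 = -15/7*1*37 = -15/7*37 = -555/7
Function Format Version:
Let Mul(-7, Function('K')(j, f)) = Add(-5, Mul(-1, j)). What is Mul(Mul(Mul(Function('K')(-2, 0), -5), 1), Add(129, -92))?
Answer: Rational(-555, 7) ≈ -79.286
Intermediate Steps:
Function('K')(j, f) = Add(Rational(5, 7), Mul(Rational(1, 7), j)) (Function('K')(j, f) = Mul(Rational(-1, 7), Add(-5, Mul(-1, j))) = Add(Rational(5, 7), Mul(Rational(1, 7), j)))
Mul(Mul(Mul(Function('K')(-2, 0), -5), 1), Add(129, -92)) = Mul(Mul(Mul(Add(Rational(5, 7), Mul(Rational(1, 7), -2)), -5), 1), Add(129, -92)) = Mul(Mul(Mul(Add(Rational(5, 7), Rational(-2, 7)), -5), 1), 37) = Mul(Mul(Mul(Rational(3, 7), -5), 1), 37) = Mul(Mul(Rational(-15, 7), 1), 37) = Mul(Rational(-15, 7), 37) = Rational(-555, 7)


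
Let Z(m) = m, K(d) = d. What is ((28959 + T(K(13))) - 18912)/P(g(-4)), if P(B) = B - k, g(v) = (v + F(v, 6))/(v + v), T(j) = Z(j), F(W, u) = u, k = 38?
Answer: -40240/153 ≈ -263.01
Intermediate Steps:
T(j) = j
g(v) = (6 + v)/(2*v) (g(v) = (v + 6)/(v + v) = (6 + v)/((2*v)) = (6 + v)*(1/(2*v)) = (6 + v)/(2*v))
P(B) = -38 + B (P(B) = B - 1*38 = B - 38 = -38 + B)
((28959 + T(K(13))) - 18912)/P(g(-4)) = ((28959 + 13) - 18912)/(-38 + (1/2)*(6 - 4)/(-4)) = (28972 - 18912)/(-38 + (1/2)*(-1/4)*2) = 10060/(-38 - 1/4) = 10060/(-153/4) = 10060*(-4/153) = -40240/153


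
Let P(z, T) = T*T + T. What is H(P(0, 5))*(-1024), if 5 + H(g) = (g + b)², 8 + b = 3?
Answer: -634880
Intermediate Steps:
P(z, T) = T + T² (P(z, T) = T² + T = T + T²)
b = -5 (b = -8 + 3 = -5)
H(g) = -5 + (-5 + g)² (H(g) = -5 + (g - 5)² = -5 + (-5 + g)²)
H(P(0, 5))*(-1024) = (-5 + (-5 + 5*(1 + 5))²)*(-1024) = (-5 + (-5 + 5*6)²)*(-1024) = (-5 + (-5 + 30)²)*(-1024) = (-5 + 25²)*(-1024) = (-5 + 625)*(-1024) = 620*(-1024) = -634880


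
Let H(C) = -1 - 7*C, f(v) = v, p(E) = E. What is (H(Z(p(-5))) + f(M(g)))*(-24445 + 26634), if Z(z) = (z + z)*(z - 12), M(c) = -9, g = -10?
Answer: -2626800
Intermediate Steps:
Z(z) = 2*z*(-12 + z) (Z(z) = (2*z)*(-12 + z) = 2*z*(-12 + z))
(H(Z(p(-5))) + f(M(g)))*(-24445 + 26634) = ((-1 - 14*(-5)*(-12 - 5)) - 9)*(-24445 + 26634) = ((-1 - 14*(-5)*(-17)) - 9)*2189 = ((-1 - 7*170) - 9)*2189 = ((-1 - 1190) - 9)*2189 = (-1191 - 9)*2189 = -1200*2189 = -2626800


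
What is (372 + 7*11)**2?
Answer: 201601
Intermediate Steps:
(372 + 7*11)**2 = (372 + 77)**2 = 449**2 = 201601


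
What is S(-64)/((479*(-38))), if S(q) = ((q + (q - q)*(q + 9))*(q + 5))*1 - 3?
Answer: -3773/18202 ≈ -0.20728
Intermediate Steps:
S(q) = -3 + q*(5 + q) (S(q) = ((q + 0*(9 + q))*(5 + q))*1 - 3 = ((q + 0)*(5 + q))*1 - 3 = (q*(5 + q))*1 - 3 = q*(5 + q) - 3 = -3 + q*(5 + q))
S(-64)/((479*(-38))) = (-3 + (-64)² + 5*(-64))/((479*(-38))) = (-3 + 4096 - 320)/(-18202) = 3773*(-1/18202) = -3773/18202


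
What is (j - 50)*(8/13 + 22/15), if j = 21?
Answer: -11774/195 ≈ -60.380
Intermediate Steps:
(j - 50)*(8/13 + 22/15) = (21 - 50)*(8/13 + 22/15) = -29*(8*(1/13) + 22*(1/15)) = -29*(8/13 + 22/15) = -29*406/195 = -11774/195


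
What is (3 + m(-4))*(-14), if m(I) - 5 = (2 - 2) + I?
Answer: -56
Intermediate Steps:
m(I) = 5 + I (m(I) = 5 + ((2 - 2) + I) = 5 + (0 + I) = 5 + I)
(3 + m(-4))*(-14) = (3 + (5 - 4))*(-14) = (3 + 1)*(-14) = 4*(-14) = -56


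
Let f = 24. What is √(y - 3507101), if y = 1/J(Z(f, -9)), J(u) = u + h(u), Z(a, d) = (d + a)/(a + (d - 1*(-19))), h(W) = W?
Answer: 7*I*√16104030/15 ≈ 1872.7*I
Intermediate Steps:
Z(a, d) = (a + d)/(19 + a + d) (Z(a, d) = (a + d)/(a + (d + 19)) = (a + d)/(a + (19 + d)) = (a + d)/(19 + a + d))
J(u) = 2*u (J(u) = u + u = 2*u)
y = 17/15 (y = 1/(2*((24 - 9)/(19 + 24 - 9))) = 1/(2*(15/34)) = 1/(15/17) = 17/15 ≈ 1.1333)
√(y - 3507101) = √(17/15 - 3507101) = √(-52606498/15) = 7*I*√16104030/15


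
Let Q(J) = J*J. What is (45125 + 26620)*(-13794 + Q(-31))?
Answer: -920703585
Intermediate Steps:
Q(J) = J²
(45125 + 26620)*(-13794 + Q(-31)) = (45125 + 26620)*(-13794 + (-31)²) = 71745*(-13794 + 961) = 71745*(-12833) = -920703585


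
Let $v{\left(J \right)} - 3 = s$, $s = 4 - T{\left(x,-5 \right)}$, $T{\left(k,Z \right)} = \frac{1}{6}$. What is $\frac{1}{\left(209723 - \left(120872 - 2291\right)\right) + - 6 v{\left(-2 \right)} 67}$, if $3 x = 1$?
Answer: $\frac{1}{88395} \approx 1.1313 \cdot 10^{-5}$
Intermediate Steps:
$x = \frac{1}{3}$ ($x = \frac{1}{3} \cdot 1 = \frac{1}{3} \approx 0.33333$)
$T{\left(k,Z \right)} = \frac{1}{6}$
$s = \frac{23}{6}$ ($s = 4 - \frac{1}{6} = \frac{23}{6} \approx 3.8333$)
$v{\left(J \right)} = \frac{41}{6}$ ($v{\left(J \right)} = 3 + \frac{23}{6} = \frac{41}{6}$)
$\frac{1}{\left(209723 - \left(120872 - 2291\right)\right) + - 6 v{\left(-2 \right)} 67} = \frac{1}{\left(209723 - \left(120872 - 2291\right)\right) + \left(-6\right) \frac{41}{6} \cdot 67} = \frac{1}{\left(209723 - 118581\right) - 2747} = \frac{1}{91142 - 2747} = \frac{1}{88395}$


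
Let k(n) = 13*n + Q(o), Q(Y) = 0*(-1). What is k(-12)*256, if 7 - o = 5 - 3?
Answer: -39936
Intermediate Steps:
o = 5 (o = 7 - (5 - 3) = 7 - 1*2 = 7 - 2 = 5)
Q(Y) = 0
k(n) = 13*n (k(n) = 13*n + 0 = 13*n)
k(-12)*256 = (13*(-12))*256 = -156*256 = -39936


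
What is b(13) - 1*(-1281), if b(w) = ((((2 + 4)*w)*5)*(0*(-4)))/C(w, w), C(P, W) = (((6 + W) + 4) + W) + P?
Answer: 1281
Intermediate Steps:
C(P, W) = 10 + P + 2*W (C(P, W) = ((10 + W) + W) + P = (10 + 2*W) + P = 10 + P + 2*W)
b(w) = 0 (b(w) = ((((2 + 4)*w)*5)*(0*(-4)))/(10 + w + 2*w) = (((6*w)*5)*0)/(10 + 3*w) = ((30*w)*0)/(10 + 3*w) = 0/(10 + 3*w) = 0)
b(13) - 1*(-1281) = 0 - 1*(-1281) = 0 + 1281 = 1281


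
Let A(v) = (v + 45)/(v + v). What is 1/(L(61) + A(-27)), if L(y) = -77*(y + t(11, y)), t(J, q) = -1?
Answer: -3/13861 ≈ -0.00021643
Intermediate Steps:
A(v) = (45 + v)/(2*v) (A(v) = (45 + v)/((2*v)) = (45 + v)*(1/(2*v)) = (45 + v)/(2*v))
L(y) = 77 - 77*y (L(y) = -77*(y - 1) = -77*(-1 + y) = 77 - 77*y)
1/(L(61) + A(-27)) = 1/((77 - 77*61) + (½)*(45 - 27)/(-27)) = 1/((77 - 4697) + (½)*(-1/27)*18) = 1/(-4620 - ⅓) = 1/(-13861/3) = -3/13861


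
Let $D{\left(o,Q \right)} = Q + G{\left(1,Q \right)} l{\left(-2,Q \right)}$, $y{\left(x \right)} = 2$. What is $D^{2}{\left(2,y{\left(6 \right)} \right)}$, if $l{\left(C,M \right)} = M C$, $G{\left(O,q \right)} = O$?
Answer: $4$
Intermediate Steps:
$l{\left(C,M \right)} = C M$
$D{\left(o,Q \right)} = - Q$ ($D{\left(o,Q \right)} = Q + 1 \left(- 2 Q\right) = Q - 2 Q = - Q$)
$D^{2}{\left(2,y{\left(6 \right)} \right)} = \left(\left(-1\right) 2\right)^{2} = \left(-2\right)^{2} = 4$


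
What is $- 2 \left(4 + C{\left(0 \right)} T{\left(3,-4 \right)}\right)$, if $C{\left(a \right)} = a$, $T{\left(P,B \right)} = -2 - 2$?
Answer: $-8$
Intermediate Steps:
$T{\left(P,B \right)} = -4$
$- 2 \left(4 + C{\left(0 \right)} T{\left(3,-4 \right)}\right) = - 2 \left(4 + 0 \left(-4\right)\right) = - 2 \left(4 + 0\right) = \left(-2\right) 4 = -8$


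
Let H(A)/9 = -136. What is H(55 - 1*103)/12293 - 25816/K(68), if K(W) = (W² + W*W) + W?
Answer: -82189718/28630397 ≈ -2.8707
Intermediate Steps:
K(W) = W + 2*W² (K(W) = (W² + W²) + W = 2*W² + W = W + 2*W²)
H(A) = -1224 (H(A) = 9*(-136) = -1224)
H(55 - 1*103)/12293 - 25816/K(68) = -1224/12293 - 25816*1/(68*(1 + 2*68)) = -1224*1/12293 - 25816*1/(68*(1 + 136)) = -1224/12293 - 25816/(68*137) = -1224/12293 - 25816/9316 = -1224/12293 - 25816*1/9316 = -1224/12293 - 6454/2329 = -82189718/28630397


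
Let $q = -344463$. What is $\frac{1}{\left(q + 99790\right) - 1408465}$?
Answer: $- \frac{1}{1653138} \approx -6.0491 \cdot 10^{-7}$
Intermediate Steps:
$\frac{1}{\left(q + 99790\right) - 1408465} = \frac{1}{\left(-344463 + 99790\right) - 1408465} = \frac{1}{-244673 - 1408465} = \frac{1}{-1653138} = - \frac{1}{1653138}$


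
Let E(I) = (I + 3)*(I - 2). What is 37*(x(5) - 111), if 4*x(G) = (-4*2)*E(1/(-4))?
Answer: -29193/8 ≈ -3649.1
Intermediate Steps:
E(I) = (-2 + I)*(3 + I) (E(I) = (3 + I)*(-2 + I) = (-2 + I)*(3 + I))
x(G) = 99/8 (x(G) = ((-4*2)*(-6 + 1/(-4) + (1/(-4))²))/4 = (-8*(-6 - ¼ + (-¼)²))/4 = (-8*(-6 - ¼ + 1/16))/4 = (-8*(-99/16))/4 = (¼)*(99/2) = 99/8)
37*(x(5) - 111) = 37*(99/8 - 111) = 37*(-789/8) = -29193/8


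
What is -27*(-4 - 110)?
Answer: 3078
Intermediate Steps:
-27*(-4 - 110) = -27*(-114) = 3078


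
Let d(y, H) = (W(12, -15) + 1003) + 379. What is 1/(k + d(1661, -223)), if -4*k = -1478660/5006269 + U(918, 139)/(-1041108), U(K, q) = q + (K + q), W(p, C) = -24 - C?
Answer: 5212066706052/7156553945472647 ≈ 0.00072829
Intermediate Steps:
U(K, q) = K + 2*q
d(y, H) = 1373 (d(y, H) = ((-24 - 1*(-15)) + 1003) + 379 = ((-24 + 15) + 1003) + 379 = (-9 + 1003) + 379 = 994 + 379 = 1373)
k = 386358063251/5212066706052 (k = -(-1478660/5006269 + (918 + 2*139)/(-1041108))/4 = -(-1478660*1/5006269 + (918 + 278)*(-1/1041108))/4 = -(-1478660/5006269 + 1196*(-1/1041108))/4 = -(-1478660/5006269 - 299/260277)/4 = -1/4*(-386358063251/1303016676513) = 386358063251/5212066706052 ≈ 0.074128)
1/(k + d(1661, -223)) = 1/(386358063251/5212066706052 + 1373) = 1/(7156553945472647/5212066706052) = 5212066706052/7156553945472647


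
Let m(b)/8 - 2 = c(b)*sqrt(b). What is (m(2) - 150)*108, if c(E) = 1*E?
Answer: -14472 + 1728*sqrt(2) ≈ -12028.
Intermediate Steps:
c(E) = E
m(b) = 16 + 8*b**(3/2) (m(b) = 16 + 8*(b*sqrt(b)) = 16 + 8*b**(3/2))
(m(2) - 150)*108 = ((16 + 8*2**(3/2)) - 150)*108 = ((16 + 8*(2*sqrt(2))) - 150)*108 = ((16 + 16*sqrt(2)) - 150)*108 = (-134 + 16*sqrt(2))*108 = -14472 + 1728*sqrt(2)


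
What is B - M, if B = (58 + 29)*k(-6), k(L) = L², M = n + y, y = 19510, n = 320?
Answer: -16698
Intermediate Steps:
M = 19830 (M = 320 + 19510 = 19830)
B = 3132 (B = (58 + 29)*(-6)² = 87*36 = 3132)
B - M = 3132 - 1*19830 = 3132 - 19830 = -16698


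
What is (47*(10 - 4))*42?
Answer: 11844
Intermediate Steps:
(47*(10 - 4))*42 = (47*6)*42 = 282*42 = 11844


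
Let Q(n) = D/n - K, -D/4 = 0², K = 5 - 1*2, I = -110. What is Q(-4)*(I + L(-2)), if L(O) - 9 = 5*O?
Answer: 333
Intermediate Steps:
K = 3 (K = 5 - 2 = 3)
D = 0 (D = -4*0² = -4*0 = 0)
Q(n) = -3 (Q(n) = 0/n - 1*3 = 0 - 3 = -3)
L(O) = 9 + 5*O
Q(-4)*(I + L(-2)) = -3*(-110 + (9 + 5*(-2))) = -3*(-110 + (9 - 10)) = -3*(-110 - 1) = -3*(-111) = 333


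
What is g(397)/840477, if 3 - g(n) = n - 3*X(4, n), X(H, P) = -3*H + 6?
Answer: -412/840477 ≈ -0.00049020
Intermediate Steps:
X(H, P) = 6 - 3*H
g(n) = -15 - n (g(n) = 3 - (n - 3*(6 - 3*4)) = 3 - (n - 3*(6 - 12)) = 3 - (n - 3*(-6)) = 3 - (n + 18) = 3 - (18 + n) = 3 + (-18 - n) = -15 - n)
g(397)/840477 = (-15 - 1*397)/840477 = (-15 - 397)*(1/840477) = -412*1/840477 = -412/840477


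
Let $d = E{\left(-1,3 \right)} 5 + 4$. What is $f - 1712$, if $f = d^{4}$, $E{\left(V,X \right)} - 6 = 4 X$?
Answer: $78073184$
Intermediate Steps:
$E{\left(V,X \right)} = 6 + 4 X$
$d = 94$ ($d = \left(6 + 4 \cdot 3\right) 5 + 4 = \left(6 + 12\right) 5 + 4 = 18 \cdot 5 + 4 = 90 + 4 = 94$)
$f = 78074896$ ($f = 94^{4} = 78074896$)
$f - 1712 = 78074896 - 1712 = 78073184$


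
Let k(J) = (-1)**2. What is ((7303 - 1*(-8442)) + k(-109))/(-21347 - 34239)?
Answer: -7873/27793 ≈ -0.28327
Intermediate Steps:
k(J) = 1
((7303 - 1*(-8442)) + k(-109))/(-21347 - 34239) = ((7303 - 1*(-8442)) + 1)/(-21347 - 34239) = ((7303 + 8442) + 1)/(-55586) = (15745 + 1)*(-1/55586) = 15746*(-1/55586) = -7873/27793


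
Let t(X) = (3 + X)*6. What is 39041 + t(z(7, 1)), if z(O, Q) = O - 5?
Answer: 39071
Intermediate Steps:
z(O, Q) = -5 + O
t(X) = 18 + 6*X
39041 + t(z(7, 1)) = 39041 + (18 + 6*(-5 + 7)) = 39041 + (18 + 6*2) = 39041 + (18 + 12) = 39041 + 30 = 39071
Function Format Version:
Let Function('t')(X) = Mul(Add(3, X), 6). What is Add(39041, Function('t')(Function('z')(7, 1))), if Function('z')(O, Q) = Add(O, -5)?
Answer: 39071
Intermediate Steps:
Function('z')(O, Q) = Add(-5, O)
Function('t')(X) = Add(18, Mul(6, X))
Add(39041, Function('t')(Function('z')(7, 1))) = Add(39041, Add(18, Mul(6, Add(-5, 7)))) = Add(39041, Add(18, Mul(6, 2))) = Add(39041, Add(18, 12)) = Add(39041, 30) = 39071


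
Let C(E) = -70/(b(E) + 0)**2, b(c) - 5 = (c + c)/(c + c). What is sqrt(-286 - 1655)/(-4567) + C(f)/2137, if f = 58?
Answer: -35/38466 - I*sqrt(1941)/4567 ≈ -0.00090989 - 0.0096468*I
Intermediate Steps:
b(c) = 6 (b(c) = 5 + (c + c)/(c + c) = 5 + (2*c)/((2*c)) = 5 + (2*c)*(1/(2*c)) = 5 + 1 = 6)
C(E) = -35/18 (C(E) = -70/(6 + 0)**2 = -70/(6**2) = -70/36 = -70*1/36 = -35/18)
sqrt(-286 - 1655)/(-4567) + C(f)/2137 = sqrt(-286 - 1655)/(-4567) - 35/18/2137 = sqrt(-1941)*(-1/4567) - 35/18*1/2137 = (I*sqrt(1941))*(-1/4567) - 35/38466 = -I*sqrt(1941)/4567 - 35/38466 = -35/38466 - I*sqrt(1941)/4567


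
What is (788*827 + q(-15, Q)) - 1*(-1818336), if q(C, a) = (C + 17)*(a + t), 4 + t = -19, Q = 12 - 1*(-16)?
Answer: 2470022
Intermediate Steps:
Q = 28 (Q = 12 + 16 = 28)
t = -23 (t = -4 - 19 = -23)
q(C, a) = (-23 + a)*(17 + C) (q(C, a) = (C + 17)*(a - 23) = (17 + C)*(-23 + a) = (-23 + a)*(17 + C))
(788*827 + q(-15, Q)) - 1*(-1818336) = (788*827 + (-391 - 23*(-15) + 17*28 - 15*28)) - 1*(-1818336) = (651676 + (-391 + 345 + 476 - 420)) + 1818336 = (651676 + 10) + 1818336 = 651686 + 1818336 = 2470022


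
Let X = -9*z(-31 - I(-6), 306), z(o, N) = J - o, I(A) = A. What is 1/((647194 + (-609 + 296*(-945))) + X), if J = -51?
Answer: 1/367099 ≈ 2.7241e-6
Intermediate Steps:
z(o, N) = -51 - o
X = 234 (X = -9*(-51 - (-31 - 1*(-6))) = -9*(-51 - (-31 + 6)) = -9*(-51 - 1*(-25)) = -9*(-51 + 25) = -9*(-26) = 234)
1/((647194 + (-609 + 296*(-945))) + X) = 1/((647194 + (-609 + 296*(-945))) + 234) = 1/((647194 + (-609 - 279720)) + 234) = 1/((647194 - 280329) + 234) = 1/(366865 + 234) = 1/367099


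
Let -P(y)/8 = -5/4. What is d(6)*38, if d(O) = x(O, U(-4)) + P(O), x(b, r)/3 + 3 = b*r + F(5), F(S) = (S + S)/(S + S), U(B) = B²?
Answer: 11096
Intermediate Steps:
P(y) = 10 (P(y) = -(-40)/4 = -8*(-5/4) = 10)
F(S) = 1 (F(S) = (2*S)/((2*S)) = (2*S)*(1/(2*S)) = 1)
x(b, r) = -6 + 3*b*r (x(b, r) = -9 + 3*(b*r + 1) = -9 + 3*(1 + b*r) = -9 + (3 + 3*b*r) = -6 + 3*b*r)
d(O) = 4 + 48*O (d(O) = (-6 + 3*O*(-4)²) + 10 = (-6 + 3*O*16) + 10 = (-6 + 48*O) + 10 = 4 + 48*O)
d(6)*38 = (4 + 48*6)*38 = (4 + 288)*38 = 292*38 = 11096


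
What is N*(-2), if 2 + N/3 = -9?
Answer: 66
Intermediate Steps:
N = -33 (N = -6 + 3*(-9) = -6 - 27 = -33)
N*(-2) = -33*(-2) = 66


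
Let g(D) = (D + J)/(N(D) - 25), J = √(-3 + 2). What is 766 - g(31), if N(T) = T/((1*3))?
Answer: 33797/44 + 3*I/44 ≈ 768.11 + 0.068182*I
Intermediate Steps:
N(T) = T/3
J = I (J = √(-1) = I ≈ 1.0*I)
g(D) = (I + D)/(-25 + D/3) (g(D) = (D + I)/(D/3 - 25) = (I + D)/(-25 + D/3))
766 - g(31) = 766 - 3*(I + 31)/(-75 + 31) = 766 - 3*(31 + I)/(-44) = 766 - 3*(-1)*(31 + I)/44 = 766 - (-93/44 - 3*I/44) = 766 + (93/44 + 3*I/44) = 33797/44 + 3*I/44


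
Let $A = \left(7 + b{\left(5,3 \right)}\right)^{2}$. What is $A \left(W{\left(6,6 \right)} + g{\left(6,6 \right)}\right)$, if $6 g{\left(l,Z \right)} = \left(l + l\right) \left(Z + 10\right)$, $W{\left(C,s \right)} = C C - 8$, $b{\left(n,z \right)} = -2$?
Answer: $1500$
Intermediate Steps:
$W{\left(C,s \right)} = -8 + C^{2}$ ($W{\left(C,s \right)} = C^{2} - 8 = -8 + C^{2}$)
$g{\left(l,Z \right)} = \frac{l \left(10 + Z\right)}{3}$ ($g{\left(l,Z \right)} = \frac{\left(l + l\right) \left(Z + 10\right)}{6} = \frac{2 l \left(10 + Z\right)}{6} = \frac{l \left(10 + Z\right)}{3}$)
$A = 25$ ($A = \left(7 - 2\right)^{2} = 5^{2} = 25$)
$A \left(W{\left(6,6 \right)} + g{\left(6,6 \right)}\right) = 25 \left(\left(-8 + 6^{2}\right) + \frac{1}{3} \cdot 6 \left(10 + 6\right)\right) = 25 \left(\left(-8 + 36\right) + \frac{1}{3} \cdot 6 \cdot 16\right) = 25 \left(28 + 32\right) = 25 \cdot 60 = 1500$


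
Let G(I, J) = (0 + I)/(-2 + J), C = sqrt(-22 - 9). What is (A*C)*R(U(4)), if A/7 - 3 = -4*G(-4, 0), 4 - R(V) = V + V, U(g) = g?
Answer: 140*I*sqrt(31) ≈ 779.49*I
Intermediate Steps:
C = I*sqrt(31) (C = sqrt(-31) = I*sqrt(31) ≈ 5.5678*I)
R(V) = 4 - 2*V (R(V) = 4 - (V + V) = 4 - 2*V)
G(I, J) = I/(-2 + J)
A = -35 (A = 21 + 7*(-(-16)/(-2 + 0)) = 21 + 7*(-(-16)/(-2)) = 21 + 7*(-(-16)*(-1)/2) = 21 + 7*(-4*2) = 21 + 7*(-8) = 21 - 56 = -35)
(A*C)*R(U(4)) = (-35*I*sqrt(31))*(4 - 2*4) = (-35*I*sqrt(31))*(4 - 8) = -35*I*sqrt(31)*(-4) = 140*I*sqrt(31)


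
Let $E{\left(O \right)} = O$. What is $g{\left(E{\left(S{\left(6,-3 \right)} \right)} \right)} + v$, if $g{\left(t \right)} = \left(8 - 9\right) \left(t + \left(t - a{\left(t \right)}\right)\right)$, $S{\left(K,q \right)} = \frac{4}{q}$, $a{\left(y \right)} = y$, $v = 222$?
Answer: $\frac{670}{3} \approx 223.33$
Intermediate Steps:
$g{\left(t \right)} = - t$ ($g{\left(t \right)} = \left(8 - 9\right) \left(t + \left(t - t\right)\right) = - (t + 0) = - t$)
$g{\left(E{\left(S{\left(6,-3 \right)} \right)} \right)} + v = - \frac{4}{-3} + 222 = - \frac{4 \left(-1\right)}{3} + 222 = \left(-1\right) \left(- \frac{4}{3}\right) + 222 = \frac{4}{3} + 222 = \frac{670}{3}$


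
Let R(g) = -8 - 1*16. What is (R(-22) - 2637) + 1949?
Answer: -712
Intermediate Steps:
R(g) = -24 (R(g) = -8 - 16 = -24)
(R(-22) - 2637) + 1949 = (-24 - 2637) + 1949 = -2661 + 1949 = -712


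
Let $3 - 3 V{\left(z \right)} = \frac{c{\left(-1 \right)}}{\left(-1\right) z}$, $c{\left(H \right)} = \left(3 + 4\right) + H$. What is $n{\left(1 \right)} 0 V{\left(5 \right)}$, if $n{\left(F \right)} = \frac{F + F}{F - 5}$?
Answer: $0$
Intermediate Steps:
$c{\left(H \right)} = 7 + H$
$n{\left(F \right)} = \frac{2 F}{-5 + F}$
$V{\left(z \right)} = 1 + \frac{2}{z}$ ($V{\left(z \right)} = 1 - \frac{\left(7 - 1\right) \frac{1}{\left(-1\right) z}}{3} = 1 - \frac{6 \left(- \frac{1}{z}\right)}{3} = 1 - \frac{\left(-6\right) \frac{1}{z}}{3} = 1 + \frac{2}{z}$)
$n{\left(1 \right)} 0 V{\left(5 \right)} = 2 \cdot 1 \frac{1}{-5 + 1} \cdot 0 \frac{2 + 5}{5} = 2 \cdot 1 \frac{1}{-4} \cdot 0 \cdot \frac{1}{5} \cdot 7 = 2 \cdot 1 \left(- \frac{1}{4}\right) 0 \cdot \frac{7}{5} = \left(- \frac{1}{2}\right) 0 \cdot \frac{7}{5} = 0 \cdot \frac{7}{5} = 0$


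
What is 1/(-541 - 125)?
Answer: -1/666 ≈ -0.0015015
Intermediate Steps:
1/(-541 - 125) = 1/(-666) = -1/666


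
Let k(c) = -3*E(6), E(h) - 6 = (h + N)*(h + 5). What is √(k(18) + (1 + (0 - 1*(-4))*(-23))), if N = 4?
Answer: I*√439 ≈ 20.952*I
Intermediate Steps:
E(h) = 6 + (4 + h)*(5 + h) (E(h) = 6 + (h + 4)*(h + 5) = 6 + (4 + h)*(5 + h))
k(c) = -348 (k(c) = -3*(26 + 6² + 9*6) = -3*(26 + 36 + 54) = -3*116 = -348)
√(k(18) + (1 + (0 - 1*(-4))*(-23))) = √(-348 + (1 + (0 - 1*(-4))*(-23))) = √(-348 + (1 + (0 + 4)*(-23))) = √(-348 + (1 + 4*(-23))) = √(-348 + (1 - 92)) = √(-348 - 91) = √(-439) = I*√439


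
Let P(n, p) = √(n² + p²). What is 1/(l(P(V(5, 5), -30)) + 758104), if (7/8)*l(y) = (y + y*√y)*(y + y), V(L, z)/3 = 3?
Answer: 1/(5322424/7 + 15696*√3*109^(¼)/7) ≈ 1.2938e-6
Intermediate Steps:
V(L, z) = 9 (V(L, z) = 3*3 = 9)
l(y) = 16*y*(y + y^(3/2))/7 (l(y) = 8*((y + y*√y)*(y + y))/7 = 8*((y + y^(3/2))*(2*y))/7 = 8*(2*y*(y + y^(3/2)))/7 = 16*y*(y + y^(3/2))/7)
1/(l(P(V(5, 5), -30)) + 758104) = 1/((16*(√(9² + (-30)²))²/7 + 16*(√(9² + (-30)²))^(5/2)/7) + 758104) = 1/((16*(√(81 + 900))²/7 + 16*(√(81 + 900))^(5/2)/7) + 758104) = 1/((16*(√981)²/7 + 16*(√981)^(5/2)/7) + 758104) = 1/((16*(3*√109)²/7 + 16*(3*√109)^(5/2)/7) + 758104) = 1/(((16/7)*981 + 16*(981*√3*109^(¼))/7) + 758104) = 1/((15696/7 + 15696*√3*109^(¼)/7) + 758104) = 1/(5322424/7 + 15696*√3*109^(¼)/7)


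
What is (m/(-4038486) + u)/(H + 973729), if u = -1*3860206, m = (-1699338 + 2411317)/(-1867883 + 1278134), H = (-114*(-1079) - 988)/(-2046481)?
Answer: -18814990057732880088675305/4746042136641243382338834 ≈ -3.9644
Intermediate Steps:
H = -122018/2046481 (H = (123006 - 988)*(-1/2046481) = 122018*(-1/2046481) = -122018/2046481 ≈ -0.059623)
m = -711979/589749 (m = 711979/(-589749) = 711979*(-1/589749) = -711979/589749 ≈ -1.2073)
u = -3860206
(m/(-4038486) + u)/(H + 973729) = (-711979/589749/(-4038486) - 3860206)/(-122018/2046481 + 973729) = (-711979/589749*(-1/4038486) - 3860206)/(1992717775631/2046481) = (711979/2381693080014 - 3860206)*(2046481/1992717775631) = -9193825917627810905/2381693080014*2046481/1992717775631 = -18814990057732880088675305/4746042136641243382338834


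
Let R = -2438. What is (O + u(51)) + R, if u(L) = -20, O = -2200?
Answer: -4658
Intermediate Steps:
(O + u(51)) + R = (-2200 - 20) - 2438 = -2220 - 2438 = -4658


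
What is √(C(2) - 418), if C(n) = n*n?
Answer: 3*I*√46 ≈ 20.347*I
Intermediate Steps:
C(n) = n²
√(C(2) - 418) = √(2² - 418) = √(4 - 418) = √(-414) = 3*I*√46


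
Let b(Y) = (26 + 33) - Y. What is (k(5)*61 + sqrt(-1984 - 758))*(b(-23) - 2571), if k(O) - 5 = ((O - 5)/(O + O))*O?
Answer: -759145 - 2489*I*sqrt(2742) ≈ -7.5915e+5 - 1.3033e+5*I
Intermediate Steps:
k(O) = 5/2 + O/2 (k(O) = 5 + ((O - 5)/(O + O))*O = 5 + ((-5 + O)/((2*O)))*O = 5 + ((-5 + O)*(1/(2*O)))*O = 5 + ((-5 + O)/(2*O))*O = 5 + (-5/2 + O/2) = 5/2 + O/2)
b(Y) = 59 - Y
(k(5)*61 + sqrt(-1984 - 758))*(b(-23) - 2571) = ((5/2 + (1/2)*5)*61 + sqrt(-1984 - 758))*((59 - 1*(-23)) - 2571) = ((5/2 + 5/2)*61 + sqrt(-2742))*((59 + 23) - 2571) = (5*61 + I*sqrt(2742))*(82 - 2571) = (305 + I*sqrt(2742))*(-2489) = -759145 - 2489*I*sqrt(2742)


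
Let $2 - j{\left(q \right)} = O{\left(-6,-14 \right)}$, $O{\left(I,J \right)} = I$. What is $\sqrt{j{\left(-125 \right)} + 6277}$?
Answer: $\sqrt{6285} \approx 79.278$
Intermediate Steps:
$j{\left(q \right)} = 8$ ($j{\left(q \right)} = 2 - -6 = 2 + 6 = 8$)
$\sqrt{j{\left(-125 \right)} + 6277} = \sqrt{8 + 6277} = \sqrt{6285}$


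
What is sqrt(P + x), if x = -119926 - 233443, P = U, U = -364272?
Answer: I*sqrt(717641) ≈ 847.14*I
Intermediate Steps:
P = -364272
x = -353369
sqrt(P + x) = sqrt(-364272 - 353369) = sqrt(-717641) = I*sqrt(717641)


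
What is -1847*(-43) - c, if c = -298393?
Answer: 377814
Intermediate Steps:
-1847*(-43) - c = -1847*(-43) - 1*(-298393) = 79421 + 298393 = 377814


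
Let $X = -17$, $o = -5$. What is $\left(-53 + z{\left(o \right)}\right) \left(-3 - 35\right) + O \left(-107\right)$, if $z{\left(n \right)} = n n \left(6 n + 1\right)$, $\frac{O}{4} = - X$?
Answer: $22288$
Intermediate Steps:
$O = 68$ ($O = 4 \left(\left(-1\right) \left(-17\right)\right) = 4 \cdot 17 = 68$)
$z{\left(n \right)} = n^{2} \left(1 + 6 n\right)$
$\left(-53 + z{\left(o \right)}\right) \left(-3 - 35\right) + O \left(-107\right) = \left(-53 + \left(-5\right)^{2} \left(1 + 6 \left(-5\right)\right)\right) \left(-3 - 35\right) + 68 \left(-107\right) = \left(-53 + 25 \left(1 - 30\right)\right) \left(-38\right) - 7276 = \left(-53 + 25 \left(-29\right)\right) \left(-38\right) - 7276 = \left(-53 - 725\right) \left(-38\right) - 7276 = \left(-778\right) \left(-38\right) - 7276 = 29564 - 7276 = 22288$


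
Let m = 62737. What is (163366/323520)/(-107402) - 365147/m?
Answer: -6343830851431811/1089951703362240 ≈ -5.8203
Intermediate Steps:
(163366/323520)/(-107402) - 365147/m = (163366/323520)/(-107402) - 365147/62737 = (163366*(1/323520))*(-1/107402) - 365147*1/62737 = (81683/161760)*(-1/107402) - 365147/62737 = -81683/17373347520 - 365147/62737 = -6343830851431811/1089951703362240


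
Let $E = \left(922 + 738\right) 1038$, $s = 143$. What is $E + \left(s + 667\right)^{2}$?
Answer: $2379180$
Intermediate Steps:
$E = 1723080$ ($E = 1660 \cdot 1038 = 1723080$)
$E + \left(s + 667\right)^{2} = 1723080 + \left(143 + 667\right)^{2} = 1723080 + 810^{2} = 1723080 + 656100 = 2379180$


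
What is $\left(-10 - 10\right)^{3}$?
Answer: $-8000$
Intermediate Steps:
$\left(-10 - 10\right)^{3} = \left(-20\right)^{3} = -8000$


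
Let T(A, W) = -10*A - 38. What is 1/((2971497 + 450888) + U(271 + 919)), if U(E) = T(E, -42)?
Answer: 1/3410447 ≈ 2.9322e-7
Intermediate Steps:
T(A, W) = -38 - 10*A
U(E) = -38 - 10*E
1/((2971497 + 450888) + U(271 + 919)) = 1/((2971497 + 450888) + (-38 - 10*(271 + 919))) = 1/(3422385 + (-38 - 10*1190)) = 1/(3422385 + (-38 - 11900)) = 1/(3422385 - 11938) = 1/3410447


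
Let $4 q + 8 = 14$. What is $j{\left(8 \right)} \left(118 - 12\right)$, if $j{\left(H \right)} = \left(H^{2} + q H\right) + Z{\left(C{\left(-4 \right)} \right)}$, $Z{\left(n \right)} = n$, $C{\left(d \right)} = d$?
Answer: $7632$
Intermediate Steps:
$q = \frac{3}{2}$ ($q = -2 + \frac{1}{4} \cdot 14 = -2 + \frac{7}{2} = \frac{3}{2} \approx 1.5$)
$j{\left(H \right)} = -4 + H^{2} + \frac{3 H}{2}$ ($j{\left(H \right)} = \left(H^{2} + \frac{3 H}{2}\right) - 4 = -4 + H^{2} + \frac{3 H}{2}$)
$j{\left(8 \right)} \left(118 - 12\right) = \left(-4 + 8^{2} + \frac{3}{2} \cdot 8\right) \left(118 - 12\right) = \left(-4 + 64 + 12\right) 106 = 72 \cdot 106 = 7632$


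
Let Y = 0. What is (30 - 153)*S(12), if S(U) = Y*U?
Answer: 0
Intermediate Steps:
S(U) = 0 (S(U) = 0*U = 0)
(30 - 153)*S(12) = (30 - 153)*0 = -123*0 = 0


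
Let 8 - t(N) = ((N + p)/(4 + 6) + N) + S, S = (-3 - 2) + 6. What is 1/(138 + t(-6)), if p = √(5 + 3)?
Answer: 1895/287281 + 5*√2/574562 ≈ 0.0066086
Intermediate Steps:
p = 2*√2 (p = √8 = 2*√2 ≈ 2.8284)
S = 1 (S = -5 + 6 = 1)
t(N) = 7 - 11*N/10 - √2/5 (t(N) = 8 - (((N + 2*√2)/(4 + 6) + N) + 1) = 8 - (((N + 2*√2)/10 + N) + 1) = 8 - (((N + 2*√2)*(⅒) + N) + 1) = 8 - (((√2/5 + N/10) + N) + 1) = 8 - ((√2/5 + 11*N/10) + 1) = 8 - (1 + √2/5 + 11*N/10) = 8 + (-1 - 11*N/10 - √2/5) = 7 - 11*N/10 - √2/5)
1/(138 + t(-6)) = 1/(138 + (7 - 11/10*(-6) - √2/5)) = 1/(138 + (7 + 33/5 - √2/5)) = 1/(138 + (68/5 - √2/5)) = 1/(758/5 - √2/5)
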